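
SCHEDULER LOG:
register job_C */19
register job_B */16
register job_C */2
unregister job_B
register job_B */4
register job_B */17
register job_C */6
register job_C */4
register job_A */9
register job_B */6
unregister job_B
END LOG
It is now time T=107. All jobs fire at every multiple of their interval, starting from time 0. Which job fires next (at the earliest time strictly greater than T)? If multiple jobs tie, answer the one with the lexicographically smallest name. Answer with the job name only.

Answer: job_A

Derivation:
Op 1: register job_C */19 -> active={job_C:*/19}
Op 2: register job_B */16 -> active={job_B:*/16, job_C:*/19}
Op 3: register job_C */2 -> active={job_B:*/16, job_C:*/2}
Op 4: unregister job_B -> active={job_C:*/2}
Op 5: register job_B */4 -> active={job_B:*/4, job_C:*/2}
Op 6: register job_B */17 -> active={job_B:*/17, job_C:*/2}
Op 7: register job_C */6 -> active={job_B:*/17, job_C:*/6}
Op 8: register job_C */4 -> active={job_B:*/17, job_C:*/4}
Op 9: register job_A */9 -> active={job_A:*/9, job_B:*/17, job_C:*/4}
Op 10: register job_B */6 -> active={job_A:*/9, job_B:*/6, job_C:*/4}
Op 11: unregister job_B -> active={job_A:*/9, job_C:*/4}
  job_A: interval 9, next fire after T=107 is 108
  job_C: interval 4, next fire after T=107 is 108
Earliest = 108, winner (lex tiebreak) = job_A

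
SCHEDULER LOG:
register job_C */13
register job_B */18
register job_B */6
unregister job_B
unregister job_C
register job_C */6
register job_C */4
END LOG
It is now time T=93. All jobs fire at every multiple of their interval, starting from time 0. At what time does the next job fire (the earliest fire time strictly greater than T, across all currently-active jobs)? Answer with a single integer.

Answer: 96

Derivation:
Op 1: register job_C */13 -> active={job_C:*/13}
Op 2: register job_B */18 -> active={job_B:*/18, job_C:*/13}
Op 3: register job_B */6 -> active={job_B:*/6, job_C:*/13}
Op 4: unregister job_B -> active={job_C:*/13}
Op 5: unregister job_C -> active={}
Op 6: register job_C */6 -> active={job_C:*/6}
Op 7: register job_C */4 -> active={job_C:*/4}
  job_C: interval 4, next fire after T=93 is 96
Earliest fire time = 96 (job job_C)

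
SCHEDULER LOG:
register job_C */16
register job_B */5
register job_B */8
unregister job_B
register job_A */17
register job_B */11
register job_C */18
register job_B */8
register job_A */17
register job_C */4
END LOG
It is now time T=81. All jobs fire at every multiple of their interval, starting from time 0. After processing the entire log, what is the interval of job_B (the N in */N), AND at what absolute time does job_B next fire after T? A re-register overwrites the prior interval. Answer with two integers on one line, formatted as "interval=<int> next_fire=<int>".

Answer: interval=8 next_fire=88

Derivation:
Op 1: register job_C */16 -> active={job_C:*/16}
Op 2: register job_B */5 -> active={job_B:*/5, job_C:*/16}
Op 3: register job_B */8 -> active={job_B:*/8, job_C:*/16}
Op 4: unregister job_B -> active={job_C:*/16}
Op 5: register job_A */17 -> active={job_A:*/17, job_C:*/16}
Op 6: register job_B */11 -> active={job_A:*/17, job_B:*/11, job_C:*/16}
Op 7: register job_C */18 -> active={job_A:*/17, job_B:*/11, job_C:*/18}
Op 8: register job_B */8 -> active={job_A:*/17, job_B:*/8, job_C:*/18}
Op 9: register job_A */17 -> active={job_A:*/17, job_B:*/8, job_C:*/18}
Op 10: register job_C */4 -> active={job_A:*/17, job_B:*/8, job_C:*/4}
Final interval of job_B = 8
Next fire of job_B after T=81: (81//8+1)*8 = 88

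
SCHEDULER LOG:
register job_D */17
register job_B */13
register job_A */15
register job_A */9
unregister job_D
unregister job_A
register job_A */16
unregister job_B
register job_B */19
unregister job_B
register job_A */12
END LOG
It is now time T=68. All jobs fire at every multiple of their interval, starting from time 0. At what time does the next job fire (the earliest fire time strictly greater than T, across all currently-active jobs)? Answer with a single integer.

Answer: 72

Derivation:
Op 1: register job_D */17 -> active={job_D:*/17}
Op 2: register job_B */13 -> active={job_B:*/13, job_D:*/17}
Op 3: register job_A */15 -> active={job_A:*/15, job_B:*/13, job_D:*/17}
Op 4: register job_A */9 -> active={job_A:*/9, job_B:*/13, job_D:*/17}
Op 5: unregister job_D -> active={job_A:*/9, job_B:*/13}
Op 6: unregister job_A -> active={job_B:*/13}
Op 7: register job_A */16 -> active={job_A:*/16, job_B:*/13}
Op 8: unregister job_B -> active={job_A:*/16}
Op 9: register job_B */19 -> active={job_A:*/16, job_B:*/19}
Op 10: unregister job_B -> active={job_A:*/16}
Op 11: register job_A */12 -> active={job_A:*/12}
  job_A: interval 12, next fire after T=68 is 72
Earliest fire time = 72 (job job_A)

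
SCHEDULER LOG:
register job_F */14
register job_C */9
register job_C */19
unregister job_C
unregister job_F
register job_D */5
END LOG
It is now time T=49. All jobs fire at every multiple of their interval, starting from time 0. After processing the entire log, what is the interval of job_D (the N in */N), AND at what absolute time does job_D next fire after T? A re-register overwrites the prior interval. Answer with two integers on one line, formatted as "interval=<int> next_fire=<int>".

Answer: interval=5 next_fire=50

Derivation:
Op 1: register job_F */14 -> active={job_F:*/14}
Op 2: register job_C */9 -> active={job_C:*/9, job_F:*/14}
Op 3: register job_C */19 -> active={job_C:*/19, job_F:*/14}
Op 4: unregister job_C -> active={job_F:*/14}
Op 5: unregister job_F -> active={}
Op 6: register job_D */5 -> active={job_D:*/5}
Final interval of job_D = 5
Next fire of job_D after T=49: (49//5+1)*5 = 50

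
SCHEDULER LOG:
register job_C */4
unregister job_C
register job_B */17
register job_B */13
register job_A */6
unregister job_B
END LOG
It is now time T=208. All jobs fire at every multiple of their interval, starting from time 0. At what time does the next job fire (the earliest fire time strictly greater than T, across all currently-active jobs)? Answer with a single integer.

Op 1: register job_C */4 -> active={job_C:*/4}
Op 2: unregister job_C -> active={}
Op 3: register job_B */17 -> active={job_B:*/17}
Op 4: register job_B */13 -> active={job_B:*/13}
Op 5: register job_A */6 -> active={job_A:*/6, job_B:*/13}
Op 6: unregister job_B -> active={job_A:*/6}
  job_A: interval 6, next fire after T=208 is 210
Earliest fire time = 210 (job job_A)

Answer: 210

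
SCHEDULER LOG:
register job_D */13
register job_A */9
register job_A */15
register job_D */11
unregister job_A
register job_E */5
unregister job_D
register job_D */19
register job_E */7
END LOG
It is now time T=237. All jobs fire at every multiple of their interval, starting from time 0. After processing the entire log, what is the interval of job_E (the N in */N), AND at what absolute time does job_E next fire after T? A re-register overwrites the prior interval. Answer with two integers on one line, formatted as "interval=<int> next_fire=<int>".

Op 1: register job_D */13 -> active={job_D:*/13}
Op 2: register job_A */9 -> active={job_A:*/9, job_D:*/13}
Op 3: register job_A */15 -> active={job_A:*/15, job_D:*/13}
Op 4: register job_D */11 -> active={job_A:*/15, job_D:*/11}
Op 5: unregister job_A -> active={job_D:*/11}
Op 6: register job_E */5 -> active={job_D:*/11, job_E:*/5}
Op 7: unregister job_D -> active={job_E:*/5}
Op 8: register job_D */19 -> active={job_D:*/19, job_E:*/5}
Op 9: register job_E */7 -> active={job_D:*/19, job_E:*/7}
Final interval of job_E = 7
Next fire of job_E after T=237: (237//7+1)*7 = 238

Answer: interval=7 next_fire=238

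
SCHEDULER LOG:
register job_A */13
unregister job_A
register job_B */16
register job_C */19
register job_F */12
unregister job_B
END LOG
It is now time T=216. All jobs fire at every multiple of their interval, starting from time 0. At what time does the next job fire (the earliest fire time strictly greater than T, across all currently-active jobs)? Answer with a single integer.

Op 1: register job_A */13 -> active={job_A:*/13}
Op 2: unregister job_A -> active={}
Op 3: register job_B */16 -> active={job_B:*/16}
Op 4: register job_C */19 -> active={job_B:*/16, job_C:*/19}
Op 5: register job_F */12 -> active={job_B:*/16, job_C:*/19, job_F:*/12}
Op 6: unregister job_B -> active={job_C:*/19, job_F:*/12}
  job_C: interval 19, next fire after T=216 is 228
  job_F: interval 12, next fire after T=216 is 228
Earliest fire time = 228 (job job_C)

Answer: 228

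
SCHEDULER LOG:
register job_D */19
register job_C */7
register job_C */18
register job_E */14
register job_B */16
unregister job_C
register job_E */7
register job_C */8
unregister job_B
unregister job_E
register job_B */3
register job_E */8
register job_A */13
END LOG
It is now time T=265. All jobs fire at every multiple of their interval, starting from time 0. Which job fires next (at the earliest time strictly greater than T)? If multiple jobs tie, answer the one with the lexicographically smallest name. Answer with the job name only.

Answer: job_D

Derivation:
Op 1: register job_D */19 -> active={job_D:*/19}
Op 2: register job_C */7 -> active={job_C:*/7, job_D:*/19}
Op 3: register job_C */18 -> active={job_C:*/18, job_D:*/19}
Op 4: register job_E */14 -> active={job_C:*/18, job_D:*/19, job_E:*/14}
Op 5: register job_B */16 -> active={job_B:*/16, job_C:*/18, job_D:*/19, job_E:*/14}
Op 6: unregister job_C -> active={job_B:*/16, job_D:*/19, job_E:*/14}
Op 7: register job_E */7 -> active={job_B:*/16, job_D:*/19, job_E:*/7}
Op 8: register job_C */8 -> active={job_B:*/16, job_C:*/8, job_D:*/19, job_E:*/7}
Op 9: unregister job_B -> active={job_C:*/8, job_D:*/19, job_E:*/7}
Op 10: unregister job_E -> active={job_C:*/8, job_D:*/19}
Op 11: register job_B */3 -> active={job_B:*/3, job_C:*/8, job_D:*/19}
Op 12: register job_E */8 -> active={job_B:*/3, job_C:*/8, job_D:*/19, job_E:*/8}
Op 13: register job_A */13 -> active={job_A:*/13, job_B:*/3, job_C:*/8, job_D:*/19, job_E:*/8}
  job_A: interval 13, next fire after T=265 is 273
  job_B: interval 3, next fire after T=265 is 267
  job_C: interval 8, next fire after T=265 is 272
  job_D: interval 19, next fire after T=265 is 266
  job_E: interval 8, next fire after T=265 is 272
Earliest = 266, winner (lex tiebreak) = job_D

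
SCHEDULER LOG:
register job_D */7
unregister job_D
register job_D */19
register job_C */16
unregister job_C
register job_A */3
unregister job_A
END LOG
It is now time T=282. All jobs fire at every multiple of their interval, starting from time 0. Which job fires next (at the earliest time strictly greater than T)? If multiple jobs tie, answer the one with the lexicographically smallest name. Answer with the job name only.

Op 1: register job_D */7 -> active={job_D:*/7}
Op 2: unregister job_D -> active={}
Op 3: register job_D */19 -> active={job_D:*/19}
Op 4: register job_C */16 -> active={job_C:*/16, job_D:*/19}
Op 5: unregister job_C -> active={job_D:*/19}
Op 6: register job_A */3 -> active={job_A:*/3, job_D:*/19}
Op 7: unregister job_A -> active={job_D:*/19}
  job_D: interval 19, next fire after T=282 is 285
Earliest = 285, winner (lex tiebreak) = job_D

Answer: job_D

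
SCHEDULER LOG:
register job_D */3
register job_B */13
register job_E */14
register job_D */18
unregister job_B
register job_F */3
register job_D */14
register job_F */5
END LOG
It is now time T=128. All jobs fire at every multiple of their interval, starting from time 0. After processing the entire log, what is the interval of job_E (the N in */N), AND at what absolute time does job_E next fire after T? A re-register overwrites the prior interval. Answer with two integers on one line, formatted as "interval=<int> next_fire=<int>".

Op 1: register job_D */3 -> active={job_D:*/3}
Op 2: register job_B */13 -> active={job_B:*/13, job_D:*/3}
Op 3: register job_E */14 -> active={job_B:*/13, job_D:*/3, job_E:*/14}
Op 4: register job_D */18 -> active={job_B:*/13, job_D:*/18, job_E:*/14}
Op 5: unregister job_B -> active={job_D:*/18, job_E:*/14}
Op 6: register job_F */3 -> active={job_D:*/18, job_E:*/14, job_F:*/3}
Op 7: register job_D */14 -> active={job_D:*/14, job_E:*/14, job_F:*/3}
Op 8: register job_F */5 -> active={job_D:*/14, job_E:*/14, job_F:*/5}
Final interval of job_E = 14
Next fire of job_E after T=128: (128//14+1)*14 = 140

Answer: interval=14 next_fire=140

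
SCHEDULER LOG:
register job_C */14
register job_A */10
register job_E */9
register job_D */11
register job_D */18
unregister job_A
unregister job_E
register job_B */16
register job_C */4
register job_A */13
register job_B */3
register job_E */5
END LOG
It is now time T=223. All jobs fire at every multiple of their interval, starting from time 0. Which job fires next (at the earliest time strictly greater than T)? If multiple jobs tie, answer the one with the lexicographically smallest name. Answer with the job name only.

Answer: job_C

Derivation:
Op 1: register job_C */14 -> active={job_C:*/14}
Op 2: register job_A */10 -> active={job_A:*/10, job_C:*/14}
Op 3: register job_E */9 -> active={job_A:*/10, job_C:*/14, job_E:*/9}
Op 4: register job_D */11 -> active={job_A:*/10, job_C:*/14, job_D:*/11, job_E:*/9}
Op 5: register job_D */18 -> active={job_A:*/10, job_C:*/14, job_D:*/18, job_E:*/9}
Op 6: unregister job_A -> active={job_C:*/14, job_D:*/18, job_E:*/9}
Op 7: unregister job_E -> active={job_C:*/14, job_D:*/18}
Op 8: register job_B */16 -> active={job_B:*/16, job_C:*/14, job_D:*/18}
Op 9: register job_C */4 -> active={job_B:*/16, job_C:*/4, job_D:*/18}
Op 10: register job_A */13 -> active={job_A:*/13, job_B:*/16, job_C:*/4, job_D:*/18}
Op 11: register job_B */3 -> active={job_A:*/13, job_B:*/3, job_C:*/4, job_D:*/18}
Op 12: register job_E */5 -> active={job_A:*/13, job_B:*/3, job_C:*/4, job_D:*/18, job_E:*/5}
  job_A: interval 13, next fire after T=223 is 234
  job_B: interval 3, next fire after T=223 is 225
  job_C: interval 4, next fire after T=223 is 224
  job_D: interval 18, next fire after T=223 is 234
  job_E: interval 5, next fire after T=223 is 225
Earliest = 224, winner (lex tiebreak) = job_C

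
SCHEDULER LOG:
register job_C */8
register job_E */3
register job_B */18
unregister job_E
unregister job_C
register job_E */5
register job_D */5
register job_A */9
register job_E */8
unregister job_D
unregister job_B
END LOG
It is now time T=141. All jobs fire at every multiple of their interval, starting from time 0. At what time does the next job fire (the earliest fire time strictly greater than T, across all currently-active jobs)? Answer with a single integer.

Op 1: register job_C */8 -> active={job_C:*/8}
Op 2: register job_E */3 -> active={job_C:*/8, job_E:*/3}
Op 3: register job_B */18 -> active={job_B:*/18, job_C:*/8, job_E:*/3}
Op 4: unregister job_E -> active={job_B:*/18, job_C:*/8}
Op 5: unregister job_C -> active={job_B:*/18}
Op 6: register job_E */5 -> active={job_B:*/18, job_E:*/5}
Op 7: register job_D */5 -> active={job_B:*/18, job_D:*/5, job_E:*/5}
Op 8: register job_A */9 -> active={job_A:*/9, job_B:*/18, job_D:*/5, job_E:*/5}
Op 9: register job_E */8 -> active={job_A:*/9, job_B:*/18, job_D:*/5, job_E:*/8}
Op 10: unregister job_D -> active={job_A:*/9, job_B:*/18, job_E:*/8}
Op 11: unregister job_B -> active={job_A:*/9, job_E:*/8}
  job_A: interval 9, next fire after T=141 is 144
  job_E: interval 8, next fire after T=141 is 144
Earliest fire time = 144 (job job_A)

Answer: 144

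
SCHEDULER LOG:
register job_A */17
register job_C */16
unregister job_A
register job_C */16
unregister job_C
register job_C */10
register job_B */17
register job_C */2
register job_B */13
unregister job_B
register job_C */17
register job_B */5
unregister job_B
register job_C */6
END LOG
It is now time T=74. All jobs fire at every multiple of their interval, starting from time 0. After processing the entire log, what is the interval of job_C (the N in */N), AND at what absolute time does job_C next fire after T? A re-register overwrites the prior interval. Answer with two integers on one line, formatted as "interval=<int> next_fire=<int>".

Answer: interval=6 next_fire=78

Derivation:
Op 1: register job_A */17 -> active={job_A:*/17}
Op 2: register job_C */16 -> active={job_A:*/17, job_C:*/16}
Op 3: unregister job_A -> active={job_C:*/16}
Op 4: register job_C */16 -> active={job_C:*/16}
Op 5: unregister job_C -> active={}
Op 6: register job_C */10 -> active={job_C:*/10}
Op 7: register job_B */17 -> active={job_B:*/17, job_C:*/10}
Op 8: register job_C */2 -> active={job_B:*/17, job_C:*/2}
Op 9: register job_B */13 -> active={job_B:*/13, job_C:*/2}
Op 10: unregister job_B -> active={job_C:*/2}
Op 11: register job_C */17 -> active={job_C:*/17}
Op 12: register job_B */5 -> active={job_B:*/5, job_C:*/17}
Op 13: unregister job_B -> active={job_C:*/17}
Op 14: register job_C */6 -> active={job_C:*/6}
Final interval of job_C = 6
Next fire of job_C after T=74: (74//6+1)*6 = 78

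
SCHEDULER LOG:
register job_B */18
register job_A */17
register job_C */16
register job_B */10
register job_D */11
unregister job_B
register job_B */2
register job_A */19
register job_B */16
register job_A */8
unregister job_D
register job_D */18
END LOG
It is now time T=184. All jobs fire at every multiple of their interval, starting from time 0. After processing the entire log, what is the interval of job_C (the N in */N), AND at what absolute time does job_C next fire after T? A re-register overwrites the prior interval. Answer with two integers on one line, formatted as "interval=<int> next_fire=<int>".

Op 1: register job_B */18 -> active={job_B:*/18}
Op 2: register job_A */17 -> active={job_A:*/17, job_B:*/18}
Op 3: register job_C */16 -> active={job_A:*/17, job_B:*/18, job_C:*/16}
Op 4: register job_B */10 -> active={job_A:*/17, job_B:*/10, job_C:*/16}
Op 5: register job_D */11 -> active={job_A:*/17, job_B:*/10, job_C:*/16, job_D:*/11}
Op 6: unregister job_B -> active={job_A:*/17, job_C:*/16, job_D:*/11}
Op 7: register job_B */2 -> active={job_A:*/17, job_B:*/2, job_C:*/16, job_D:*/11}
Op 8: register job_A */19 -> active={job_A:*/19, job_B:*/2, job_C:*/16, job_D:*/11}
Op 9: register job_B */16 -> active={job_A:*/19, job_B:*/16, job_C:*/16, job_D:*/11}
Op 10: register job_A */8 -> active={job_A:*/8, job_B:*/16, job_C:*/16, job_D:*/11}
Op 11: unregister job_D -> active={job_A:*/8, job_B:*/16, job_C:*/16}
Op 12: register job_D */18 -> active={job_A:*/8, job_B:*/16, job_C:*/16, job_D:*/18}
Final interval of job_C = 16
Next fire of job_C after T=184: (184//16+1)*16 = 192

Answer: interval=16 next_fire=192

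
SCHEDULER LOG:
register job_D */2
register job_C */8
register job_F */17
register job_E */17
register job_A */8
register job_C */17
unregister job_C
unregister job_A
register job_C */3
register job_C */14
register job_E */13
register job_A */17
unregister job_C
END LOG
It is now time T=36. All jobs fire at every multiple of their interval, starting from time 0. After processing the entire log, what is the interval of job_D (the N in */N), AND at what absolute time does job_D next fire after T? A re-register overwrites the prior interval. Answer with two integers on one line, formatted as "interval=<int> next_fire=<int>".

Op 1: register job_D */2 -> active={job_D:*/2}
Op 2: register job_C */8 -> active={job_C:*/8, job_D:*/2}
Op 3: register job_F */17 -> active={job_C:*/8, job_D:*/2, job_F:*/17}
Op 4: register job_E */17 -> active={job_C:*/8, job_D:*/2, job_E:*/17, job_F:*/17}
Op 5: register job_A */8 -> active={job_A:*/8, job_C:*/8, job_D:*/2, job_E:*/17, job_F:*/17}
Op 6: register job_C */17 -> active={job_A:*/8, job_C:*/17, job_D:*/2, job_E:*/17, job_F:*/17}
Op 7: unregister job_C -> active={job_A:*/8, job_D:*/2, job_E:*/17, job_F:*/17}
Op 8: unregister job_A -> active={job_D:*/2, job_E:*/17, job_F:*/17}
Op 9: register job_C */3 -> active={job_C:*/3, job_D:*/2, job_E:*/17, job_F:*/17}
Op 10: register job_C */14 -> active={job_C:*/14, job_D:*/2, job_E:*/17, job_F:*/17}
Op 11: register job_E */13 -> active={job_C:*/14, job_D:*/2, job_E:*/13, job_F:*/17}
Op 12: register job_A */17 -> active={job_A:*/17, job_C:*/14, job_D:*/2, job_E:*/13, job_F:*/17}
Op 13: unregister job_C -> active={job_A:*/17, job_D:*/2, job_E:*/13, job_F:*/17}
Final interval of job_D = 2
Next fire of job_D after T=36: (36//2+1)*2 = 38

Answer: interval=2 next_fire=38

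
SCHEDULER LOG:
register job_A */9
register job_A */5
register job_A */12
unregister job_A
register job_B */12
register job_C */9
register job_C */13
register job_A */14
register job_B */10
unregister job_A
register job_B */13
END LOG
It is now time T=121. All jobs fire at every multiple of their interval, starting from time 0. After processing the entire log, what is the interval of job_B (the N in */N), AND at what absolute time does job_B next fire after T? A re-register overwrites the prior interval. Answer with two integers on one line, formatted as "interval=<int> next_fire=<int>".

Answer: interval=13 next_fire=130

Derivation:
Op 1: register job_A */9 -> active={job_A:*/9}
Op 2: register job_A */5 -> active={job_A:*/5}
Op 3: register job_A */12 -> active={job_A:*/12}
Op 4: unregister job_A -> active={}
Op 5: register job_B */12 -> active={job_B:*/12}
Op 6: register job_C */9 -> active={job_B:*/12, job_C:*/9}
Op 7: register job_C */13 -> active={job_B:*/12, job_C:*/13}
Op 8: register job_A */14 -> active={job_A:*/14, job_B:*/12, job_C:*/13}
Op 9: register job_B */10 -> active={job_A:*/14, job_B:*/10, job_C:*/13}
Op 10: unregister job_A -> active={job_B:*/10, job_C:*/13}
Op 11: register job_B */13 -> active={job_B:*/13, job_C:*/13}
Final interval of job_B = 13
Next fire of job_B after T=121: (121//13+1)*13 = 130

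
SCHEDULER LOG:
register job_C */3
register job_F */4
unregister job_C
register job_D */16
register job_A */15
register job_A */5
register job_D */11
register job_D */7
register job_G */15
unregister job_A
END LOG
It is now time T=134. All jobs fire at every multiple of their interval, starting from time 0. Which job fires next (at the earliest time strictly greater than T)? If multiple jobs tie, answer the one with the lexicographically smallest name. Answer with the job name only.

Answer: job_G

Derivation:
Op 1: register job_C */3 -> active={job_C:*/3}
Op 2: register job_F */4 -> active={job_C:*/3, job_F:*/4}
Op 3: unregister job_C -> active={job_F:*/4}
Op 4: register job_D */16 -> active={job_D:*/16, job_F:*/4}
Op 5: register job_A */15 -> active={job_A:*/15, job_D:*/16, job_F:*/4}
Op 6: register job_A */5 -> active={job_A:*/5, job_D:*/16, job_F:*/4}
Op 7: register job_D */11 -> active={job_A:*/5, job_D:*/11, job_F:*/4}
Op 8: register job_D */7 -> active={job_A:*/5, job_D:*/7, job_F:*/4}
Op 9: register job_G */15 -> active={job_A:*/5, job_D:*/7, job_F:*/4, job_G:*/15}
Op 10: unregister job_A -> active={job_D:*/7, job_F:*/4, job_G:*/15}
  job_D: interval 7, next fire after T=134 is 140
  job_F: interval 4, next fire after T=134 is 136
  job_G: interval 15, next fire after T=134 is 135
Earliest = 135, winner (lex tiebreak) = job_G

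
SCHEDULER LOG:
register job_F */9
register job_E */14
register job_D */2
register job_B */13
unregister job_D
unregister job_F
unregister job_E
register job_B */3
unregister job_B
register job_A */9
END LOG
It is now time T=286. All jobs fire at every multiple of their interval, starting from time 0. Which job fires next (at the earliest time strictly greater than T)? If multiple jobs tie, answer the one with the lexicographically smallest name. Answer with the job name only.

Op 1: register job_F */9 -> active={job_F:*/9}
Op 2: register job_E */14 -> active={job_E:*/14, job_F:*/9}
Op 3: register job_D */2 -> active={job_D:*/2, job_E:*/14, job_F:*/9}
Op 4: register job_B */13 -> active={job_B:*/13, job_D:*/2, job_E:*/14, job_F:*/9}
Op 5: unregister job_D -> active={job_B:*/13, job_E:*/14, job_F:*/9}
Op 6: unregister job_F -> active={job_B:*/13, job_E:*/14}
Op 7: unregister job_E -> active={job_B:*/13}
Op 8: register job_B */3 -> active={job_B:*/3}
Op 9: unregister job_B -> active={}
Op 10: register job_A */9 -> active={job_A:*/9}
  job_A: interval 9, next fire after T=286 is 288
Earliest = 288, winner (lex tiebreak) = job_A

Answer: job_A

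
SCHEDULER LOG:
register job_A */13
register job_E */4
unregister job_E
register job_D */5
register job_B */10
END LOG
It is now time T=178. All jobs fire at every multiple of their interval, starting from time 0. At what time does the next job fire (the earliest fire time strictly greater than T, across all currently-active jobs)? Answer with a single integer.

Answer: 180

Derivation:
Op 1: register job_A */13 -> active={job_A:*/13}
Op 2: register job_E */4 -> active={job_A:*/13, job_E:*/4}
Op 3: unregister job_E -> active={job_A:*/13}
Op 4: register job_D */5 -> active={job_A:*/13, job_D:*/5}
Op 5: register job_B */10 -> active={job_A:*/13, job_B:*/10, job_D:*/5}
  job_A: interval 13, next fire after T=178 is 182
  job_B: interval 10, next fire after T=178 is 180
  job_D: interval 5, next fire after T=178 is 180
Earliest fire time = 180 (job job_B)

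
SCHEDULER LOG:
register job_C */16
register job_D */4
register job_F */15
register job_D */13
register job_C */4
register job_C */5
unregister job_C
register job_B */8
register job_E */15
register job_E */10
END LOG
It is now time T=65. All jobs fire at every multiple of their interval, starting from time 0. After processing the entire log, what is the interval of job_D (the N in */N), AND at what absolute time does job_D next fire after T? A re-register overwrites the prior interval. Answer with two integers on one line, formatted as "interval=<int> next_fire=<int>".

Answer: interval=13 next_fire=78

Derivation:
Op 1: register job_C */16 -> active={job_C:*/16}
Op 2: register job_D */4 -> active={job_C:*/16, job_D:*/4}
Op 3: register job_F */15 -> active={job_C:*/16, job_D:*/4, job_F:*/15}
Op 4: register job_D */13 -> active={job_C:*/16, job_D:*/13, job_F:*/15}
Op 5: register job_C */4 -> active={job_C:*/4, job_D:*/13, job_F:*/15}
Op 6: register job_C */5 -> active={job_C:*/5, job_D:*/13, job_F:*/15}
Op 7: unregister job_C -> active={job_D:*/13, job_F:*/15}
Op 8: register job_B */8 -> active={job_B:*/8, job_D:*/13, job_F:*/15}
Op 9: register job_E */15 -> active={job_B:*/8, job_D:*/13, job_E:*/15, job_F:*/15}
Op 10: register job_E */10 -> active={job_B:*/8, job_D:*/13, job_E:*/10, job_F:*/15}
Final interval of job_D = 13
Next fire of job_D after T=65: (65//13+1)*13 = 78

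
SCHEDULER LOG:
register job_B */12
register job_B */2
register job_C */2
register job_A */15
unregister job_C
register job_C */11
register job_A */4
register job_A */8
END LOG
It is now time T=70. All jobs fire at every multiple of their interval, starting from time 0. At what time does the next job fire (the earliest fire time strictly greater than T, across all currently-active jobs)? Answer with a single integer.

Op 1: register job_B */12 -> active={job_B:*/12}
Op 2: register job_B */2 -> active={job_B:*/2}
Op 3: register job_C */2 -> active={job_B:*/2, job_C:*/2}
Op 4: register job_A */15 -> active={job_A:*/15, job_B:*/2, job_C:*/2}
Op 5: unregister job_C -> active={job_A:*/15, job_B:*/2}
Op 6: register job_C */11 -> active={job_A:*/15, job_B:*/2, job_C:*/11}
Op 7: register job_A */4 -> active={job_A:*/4, job_B:*/2, job_C:*/11}
Op 8: register job_A */8 -> active={job_A:*/8, job_B:*/2, job_C:*/11}
  job_A: interval 8, next fire after T=70 is 72
  job_B: interval 2, next fire after T=70 is 72
  job_C: interval 11, next fire after T=70 is 77
Earliest fire time = 72 (job job_A)

Answer: 72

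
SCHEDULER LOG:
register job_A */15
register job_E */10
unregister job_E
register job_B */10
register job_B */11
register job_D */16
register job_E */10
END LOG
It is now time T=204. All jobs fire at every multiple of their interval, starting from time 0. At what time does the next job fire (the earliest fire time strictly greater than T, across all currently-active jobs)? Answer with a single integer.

Op 1: register job_A */15 -> active={job_A:*/15}
Op 2: register job_E */10 -> active={job_A:*/15, job_E:*/10}
Op 3: unregister job_E -> active={job_A:*/15}
Op 4: register job_B */10 -> active={job_A:*/15, job_B:*/10}
Op 5: register job_B */11 -> active={job_A:*/15, job_B:*/11}
Op 6: register job_D */16 -> active={job_A:*/15, job_B:*/11, job_D:*/16}
Op 7: register job_E */10 -> active={job_A:*/15, job_B:*/11, job_D:*/16, job_E:*/10}
  job_A: interval 15, next fire after T=204 is 210
  job_B: interval 11, next fire after T=204 is 209
  job_D: interval 16, next fire after T=204 is 208
  job_E: interval 10, next fire after T=204 is 210
Earliest fire time = 208 (job job_D)

Answer: 208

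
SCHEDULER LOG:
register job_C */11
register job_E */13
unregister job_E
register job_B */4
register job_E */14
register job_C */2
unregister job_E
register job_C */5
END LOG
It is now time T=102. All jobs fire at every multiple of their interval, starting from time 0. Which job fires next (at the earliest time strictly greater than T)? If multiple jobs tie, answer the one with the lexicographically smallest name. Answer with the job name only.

Answer: job_B

Derivation:
Op 1: register job_C */11 -> active={job_C:*/11}
Op 2: register job_E */13 -> active={job_C:*/11, job_E:*/13}
Op 3: unregister job_E -> active={job_C:*/11}
Op 4: register job_B */4 -> active={job_B:*/4, job_C:*/11}
Op 5: register job_E */14 -> active={job_B:*/4, job_C:*/11, job_E:*/14}
Op 6: register job_C */2 -> active={job_B:*/4, job_C:*/2, job_E:*/14}
Op 7: unregister job_E -> active={job_B:*/4, job_C:*/2}
Op 8: register job_C */5 -> active={job_B:*/4, job_C:*/5}
  job_B: interval 4, next fire after T=102 is 104
  job_C: interval 5, next fire after T=102 is 105
Earliest = 104, winner (lex tiebreak) = job_B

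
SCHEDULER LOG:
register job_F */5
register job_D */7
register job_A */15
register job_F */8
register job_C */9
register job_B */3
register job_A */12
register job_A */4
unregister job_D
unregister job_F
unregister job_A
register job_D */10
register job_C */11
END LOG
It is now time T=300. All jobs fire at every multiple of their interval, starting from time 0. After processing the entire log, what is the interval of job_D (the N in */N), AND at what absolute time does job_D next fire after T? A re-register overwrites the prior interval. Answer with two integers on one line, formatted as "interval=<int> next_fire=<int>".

Op 1: register job_F */5 -> active={job_F:*/5}
Op 2: register job_D */7 -> active={job_D:*/7, job_F:*/5}
Op 3: register job_A */15 -> active={job_A:*/15, job_D:*/7, job_F:*/5}
Op 4: register job_F */8 -> active={job_A:*/15, job_D:*/7, job_F:*/8}
Op 5: register job_C */9 -> active={job_A:*/15, job_C:*/9, job_D:*/7, job_F:*/8}
Op 6: register job_B */3 -> active={job_A:*/15, job_B:*/3, job_C:*/9, job_D:*/7, job_F:*/8}
Op 7: register job_A */12 -> active={job_A:*/12, job_B:*/3, job_C:*/9, job_D:*/7, job_F:*/8}
Op 8: register job_A */4 -> active={job_A:*/4, job_B:*/3, job_C:*/9, job_D:*/7, job_F:*/8}
Op 9: unregister job_D -> active={job_A:*/4, job_B:*/3, job_C:*/9, job_F:*/8}
Op 10: unregister job_F -> active={job_A:*/4, job_B:*/3, job_C:*/9}
Op 11: unregister job_A -> active={job_B:*/3, job_C:*/9}
Op 12: register job_D */10 -> active={job_B:*/3, job_C:*/9, job_D:*/10}
Op 13: register job_C */11 -> active={job_B:*/3, job_C:*/11, job_D:*/10}
Final interval of job_D = 10
Next fire of job_D after T=300: (300//10+1)*10 = 310

Answer: interval=10 next_fire=310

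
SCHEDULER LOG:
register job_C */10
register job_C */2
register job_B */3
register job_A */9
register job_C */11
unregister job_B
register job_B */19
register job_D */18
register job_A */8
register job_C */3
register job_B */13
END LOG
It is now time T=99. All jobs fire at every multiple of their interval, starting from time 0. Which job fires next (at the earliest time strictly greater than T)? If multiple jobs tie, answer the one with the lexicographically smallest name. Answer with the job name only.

Answer: job_C

Derivation:
Op 1: register job_C */10 -> active={job_C:*/10}
Op 2: register job_C */2 -> active={job_C:*/2}
Op 3: register job_B */3 -> active={job_B:*/3, job_C:*/2}
Op 4: register job_A */9 -> active={job_A:*/9, job_B:*/3, job_C:*/2}
Op 5: register job_C */11 -> active={job_A:*/9, job_B:*/3, job_C:*/11}
Op 6: unregister job_B -> active={job_A:*/9, job_C:*/11}
Op 7: register job_B */19 -> active={job_A:*/9, job_B:*/19, job_C:*/11}
Op 8: register job_D */18 -> active={job_A:*/9, job_B:*/19, job_C:*/11, job_D:*/18}
Op 9: register job_A */8 -> active={job_A:*/8, job_B:*/19, job_C:*/11, job_D:*/18}
Op 10: register job_C */3 -> active={job_A:*/8, job_B:*/19, job_C:*/3, job_D:*/18}
Op 11: register job_B */13 -> active={job_A:*/8, job_B:*/13, job_C:*/3, job_D:*/18}
  job_A: interval 8, next fire after T=99 is 104
  job_B: interval 13, next fire after T=99 is 104
  job_C: interval 3, next fire after T=99 is 102
  job_D: interval 18, next fire after T=99 is 108
Earliest = 102, winner (lex tiebreak) = job_C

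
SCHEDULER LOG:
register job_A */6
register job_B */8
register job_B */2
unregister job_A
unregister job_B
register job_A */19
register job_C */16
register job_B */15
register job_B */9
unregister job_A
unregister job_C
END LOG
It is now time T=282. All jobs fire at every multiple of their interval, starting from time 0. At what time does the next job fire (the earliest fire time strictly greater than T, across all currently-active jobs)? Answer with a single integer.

Answer: 288

Derivation:
Op 1: register job_A */6 -> active={job_A:*/6}
Op 2: register job_B */8 -> active={job_A:*/6, job_B:*/8}
Op 3: register job_B */2 -> active={job_A:*/6, job_B:*/2}
Op 4: unregister job_A -> active={job_B:*/2}
Op 5: unregister job_B -> active={}
Op 6: register job_A */19 -> active={job_A:*/19}
Op 7: register job_C */16 -> active={job_A:*/19, job_C:*/16}
Op 8: register job_B */15 -> active={job_A:*/19, job_B:*/15, job_C:*/16}
Op 9: register job_B */9 -> active={job_A:*/19, job_B:*/9, job_C:*/16}
Op 10: unregister job_A -> active={job_B:*/9, job_C:*/16}
Op 11: unregister job_C -> active={job_B:*/9}
  job_B: interval 9, next fire after T=282 is 288
Earliest fire time = 288 (job job_B)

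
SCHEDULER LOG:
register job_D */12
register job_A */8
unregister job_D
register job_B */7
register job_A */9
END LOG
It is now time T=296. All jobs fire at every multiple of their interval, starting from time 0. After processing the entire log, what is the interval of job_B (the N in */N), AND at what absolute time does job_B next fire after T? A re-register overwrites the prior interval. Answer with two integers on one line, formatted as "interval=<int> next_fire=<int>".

Answer: interval=7 next_fire=301

Derivation:
Op 1: register job_D */12 -> active={job_D:*/12}
Op 2: register job_A */8 -> active={job_A:*/8, job_D:*/12}
Op 3: unregister job_D -> active={job_A:*/8}
Op 4: register job_B */7 -> active={job_A:*/8, job_B:*/7}
Op 5: register job_A */9 -> active={job_A:*/9, job_B:*/7}
Final interval of job_B = 7
Next fire of job_B after T=296: (296//7+1)*7 = 301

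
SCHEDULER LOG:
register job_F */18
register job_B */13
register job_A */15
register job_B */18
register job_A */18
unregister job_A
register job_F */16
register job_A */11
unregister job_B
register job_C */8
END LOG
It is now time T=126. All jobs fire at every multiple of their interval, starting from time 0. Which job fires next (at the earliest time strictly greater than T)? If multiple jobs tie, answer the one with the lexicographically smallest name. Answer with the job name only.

Op 1: register job_F */18 -> active={job_F:*/18}
Op 2: register job_B */13 -> active={job_B:*/13, job_F:*/18}
Op 3: register job_A */15 -> active={job_A:*/15, job_B:*/13, job_F:*/18}
Op 4: register job_B */18 -> active={job_A:*/15, job_B:*/18, job_F:*/18}
Op 5: register job_A */18 -> active={job_A:*/18, job_B:*/18, job_F:*/18}
Op 6: unregister job_A -> active={job_B:*/18, job_F:*/18}
Op 7: register job_F */16 -> active={job_B:*/18, job_F:*/16}
Op 8: register job_A */11 -> active={job_A:*/11, job_B:*/18, job_F:*/16}
Op 9: unregister job_B -> active={job_A:*/11, job_F:*/16}
Op 10: register job_C */8 -> active={job_A:*/11, job_C:*/8, job_F:*/16}
  job_A: interval 11, next fire after T=126 is 132
  job_C: interval 8, next fire after T=126 is 128
  job_F: interval 16, next fire after T=126 is 128
Earliest = 128, winner (lex tiebreak) = job_C

Answer: job_C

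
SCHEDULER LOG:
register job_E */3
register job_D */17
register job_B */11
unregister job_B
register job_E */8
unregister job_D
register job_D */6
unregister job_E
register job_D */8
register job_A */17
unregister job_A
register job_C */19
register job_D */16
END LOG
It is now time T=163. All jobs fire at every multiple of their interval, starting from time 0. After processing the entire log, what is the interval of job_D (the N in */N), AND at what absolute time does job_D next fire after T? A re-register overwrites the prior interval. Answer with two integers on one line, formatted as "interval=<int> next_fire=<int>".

Op 1: register job_E */3 -> active={job_E:*/3}
Op 2: register job_D */17 -> active={job_D:*/17, job_E:*/3}
Op 3: register job_B */11 -> active={job_B:*/11, job_D:*/17, job_E:*/3}
Op 4: unregister job_B -> active={job_D:*/17, job_E:*/3}
Op 5: register job_E */8 -> active={job_D:*/17, job_E:*/8}
Op 6: unregister job_D -> active={job_E:*/8}
Op 7: register job_D */6 -> active={job_D:*/6, job_E:*/8}
Op 8: unregister job_E -> active={job_D:*/6}
Op 9: register job_D */8 -> active={job_D:*/8}
Op 10: register job_A */17 -> active={job_A:*/17, job_D:*/8}
Op 11: unregister job_A -> active={job_D:*/8}
Op 12: register job_C */19 -> active={job_C:*/19, job_D:*/8}
Op 13: register job_D */16 -> active={job_C:*/19, job_D:*/16}
Final interval of job_D = 16
Next fire of job_D after T=163: (163//16+1)*16 = 176

Answer: interval=16 next_fire=176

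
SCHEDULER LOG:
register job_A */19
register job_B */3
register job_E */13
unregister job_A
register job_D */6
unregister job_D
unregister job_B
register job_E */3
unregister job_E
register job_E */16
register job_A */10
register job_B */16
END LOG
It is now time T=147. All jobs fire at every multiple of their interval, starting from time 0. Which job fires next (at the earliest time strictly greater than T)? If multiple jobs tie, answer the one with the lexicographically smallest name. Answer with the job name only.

Op 1: register job_A */19 -> active={job_A:*/19}
Op 2: register job_B */3 -> active={job_A:*/19, job_B:*/3}
Op 3: register job_E */13 -> active={job_A:*/19, job_B:*/3, job_E:*/13}
Op 4: unregister job_A -> active={job_B:*/3, job_E:*/13}
Op 5: register job_D */6 -> active={job_B:*/3, job_D:*/6, job_E:*/13}
Op 6: unregister job_D -> active={job_B:*/3, job_E:*/13}
Op 7: unregister job_B -> active={job_E:*/13}
Op 8: register job_E */3 -> active={job_E:*/3}
Op 9: unregister job_E -> active={}
Op 10: register job_E */16 -> active={job_E:*/16}
Op 11: register job_A */10 -> active={job_A:*/10, job_E:*/16}
Op 12: register job_B */16 -> active={job_A:*/10, job_B:*/16, job_E:*/16}
  job_A: interval 10, next fire after T=147 is 150
  job_B: interval 16, next fire after T=147 is 160
  job_E: interval 16, next fire after T=147 is 160
Earliest = 150, winner (lex tiebreak) = job_A

Answer: job_A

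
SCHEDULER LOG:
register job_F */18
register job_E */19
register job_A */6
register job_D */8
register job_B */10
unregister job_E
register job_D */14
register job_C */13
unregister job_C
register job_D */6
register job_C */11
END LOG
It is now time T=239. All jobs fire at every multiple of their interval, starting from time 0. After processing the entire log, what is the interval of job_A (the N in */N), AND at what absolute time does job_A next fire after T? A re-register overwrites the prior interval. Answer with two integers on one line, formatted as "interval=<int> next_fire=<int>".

Answer: interval=6 next_fire=240

Derivation:
Op 1: register job_F */18 -> active={job_F:*/18}
Op 2: register job_E */19 -> active={job_E:*/19, job_F:*/18}
Op 3: register job_A */6 -> active={job_A:*/6, job_E:*/19, job_F:*/18}
Op 4: register job_D */8 -> active={job_A:*/6, job_D:*/8, job_E:*/19, job_F:*/18}
Op 5: register job_B */10 -> active={job_A:*/6, job_B:*/10, job_D:*/8, job_E:*/19, job_F:*/18}
Op 6: unregister job_E -> active={job_A:*/6, job_B:*/10, job_D:*/8, job_F:*/18}
Op 7: register job_D */14 -> active={job_A:*/6, job_B:*/10, job_D:*/14, job_F:*/18}
Op 8: register job_C */13 -> active={job_A:*/6, job_B:*/10, job_C:*/13, job_D:*/14, job_F:*/18}
Op 9: unregister job_C -> active={job_A:*/6, job_B:*/10, job_D:*/14, job_F:*/18}
Op 10: register job_D */6 -> active={job_A:*/6, job_B:*/10, job_D:*/6, job_F:*/18}
Op 11: register job_C */11 -> active={job_A:*/6, job_B:*/10, job_C:*/11, job_D:*/6, job_F:*/18}
Final interval of job_A = 6
Next fire of job_A after T=239: (239//6+1)*6 = 240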